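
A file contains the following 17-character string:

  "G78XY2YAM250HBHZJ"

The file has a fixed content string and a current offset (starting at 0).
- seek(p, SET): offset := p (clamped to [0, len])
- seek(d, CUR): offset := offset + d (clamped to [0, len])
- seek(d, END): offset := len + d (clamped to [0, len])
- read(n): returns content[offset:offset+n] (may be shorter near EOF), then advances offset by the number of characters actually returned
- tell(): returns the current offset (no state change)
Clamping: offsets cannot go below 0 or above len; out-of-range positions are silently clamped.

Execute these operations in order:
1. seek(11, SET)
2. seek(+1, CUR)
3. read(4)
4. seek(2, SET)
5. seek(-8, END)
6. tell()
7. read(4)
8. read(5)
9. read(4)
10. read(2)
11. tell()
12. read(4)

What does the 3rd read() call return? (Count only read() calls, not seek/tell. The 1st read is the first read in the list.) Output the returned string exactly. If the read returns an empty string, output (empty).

After 1 (seek(11, SET)): offset=11
After 2 (seek(+1, CUR)): offset=12
After 3 (read(4)): returned 'HBHZ', offset=16
After 4 (seek(2, SET)): offset=2
After 5 (seek(-8, END)): offset=9
After 6 (tell()): offset=9
After 7 (read(4)): returned '250H', offset=13
After 8 (read(5)): returned 'BHZJ', offset=17
After 9 (read(4)): returned '', offset=17
After 10 (read(2)): returned '', offset=17
After 11 (tell()): offset=17
After 12 (read(4)): returned '', offset=17

Answer: BHZJ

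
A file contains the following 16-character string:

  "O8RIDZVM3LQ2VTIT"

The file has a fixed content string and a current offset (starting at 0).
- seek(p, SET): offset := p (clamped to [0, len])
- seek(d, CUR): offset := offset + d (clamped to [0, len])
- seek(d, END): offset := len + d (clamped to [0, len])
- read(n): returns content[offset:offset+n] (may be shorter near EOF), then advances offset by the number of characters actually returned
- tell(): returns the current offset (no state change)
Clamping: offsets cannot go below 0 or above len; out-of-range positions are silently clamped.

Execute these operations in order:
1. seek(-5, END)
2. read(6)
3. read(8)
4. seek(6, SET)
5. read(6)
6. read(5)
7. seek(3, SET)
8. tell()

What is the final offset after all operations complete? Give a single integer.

Answer: 3

Derivation:
After 1 (seek(-5, END)): offset=11
After 2 (read(6)): returned '2VTIT', offset=16
After 3 (read(8)): returned '', offset=16
After 4 (seek(6, SET)): offset=6
After 5 (read(6)): returned 'VM3LQ2', offset=12
After 6 (read(5)): returned 'VTIT', offset=16
After 7 (seek(3, SET)): offset=3
After 8 (tell()): offset=3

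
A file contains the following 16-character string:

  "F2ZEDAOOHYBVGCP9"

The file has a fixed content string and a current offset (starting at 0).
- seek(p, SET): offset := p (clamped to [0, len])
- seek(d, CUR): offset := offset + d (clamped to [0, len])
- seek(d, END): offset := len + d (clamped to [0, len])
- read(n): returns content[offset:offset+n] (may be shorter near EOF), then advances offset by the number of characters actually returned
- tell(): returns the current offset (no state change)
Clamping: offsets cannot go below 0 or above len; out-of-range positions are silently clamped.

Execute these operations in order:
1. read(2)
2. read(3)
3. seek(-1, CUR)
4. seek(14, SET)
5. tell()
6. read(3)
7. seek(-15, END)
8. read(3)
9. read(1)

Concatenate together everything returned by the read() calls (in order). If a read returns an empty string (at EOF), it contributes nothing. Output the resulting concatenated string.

Answer: F2ZEDP92ZED

Derivation:
After 1 (read(2)): returned 'F2', offset=2
After 2 (read(3)): returned 'ZED', offset=5
After 3 (seek(-1, CUR)): offset=4
After 4 (seek(14, SET)): offset=14
After 5 (tell()): offset=14
After 6 (read(3)): returned 'P9', offset=16
After 7 (seek(-15, END)): offset=1
After 8 (read(3)): returned '2ZE', offset=4
After 9 (read(1)): returned 'D', offset=5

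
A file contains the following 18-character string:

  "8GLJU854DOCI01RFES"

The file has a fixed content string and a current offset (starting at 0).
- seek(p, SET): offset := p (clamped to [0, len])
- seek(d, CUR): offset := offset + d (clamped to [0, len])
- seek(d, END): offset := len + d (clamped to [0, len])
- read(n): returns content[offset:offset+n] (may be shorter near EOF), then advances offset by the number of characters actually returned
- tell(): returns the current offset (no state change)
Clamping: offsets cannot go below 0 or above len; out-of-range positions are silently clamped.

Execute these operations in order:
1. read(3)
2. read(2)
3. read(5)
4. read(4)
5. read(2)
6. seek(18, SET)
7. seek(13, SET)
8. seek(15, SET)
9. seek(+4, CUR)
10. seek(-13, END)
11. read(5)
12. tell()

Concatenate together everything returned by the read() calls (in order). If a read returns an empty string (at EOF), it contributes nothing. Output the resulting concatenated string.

After 1 (read(3)): returned '8GL', offset=3
After 2 (read(2)): returned 'JU', offset=5
After 3 (read(5)): returned '854DO', offset=10
After 4 (read(4)): returned 'CI01', offset=14
After 5 (read(2)): returned 'RF', offset=16
After 6 (seek(18, SET)): offset=18
After 7 (seek(13, SET)): offset=13
After 8 (seek(15, SET)): offset=15
After 9 (seek(+4, CUR)): offset=18
After 10 (seek(-13, END)): offset=5
After 11 (read(5)): returned '854DO', offset=10
After 12 (tell()): offset=10

Answer: 8GLJU854DOCI01RF854DO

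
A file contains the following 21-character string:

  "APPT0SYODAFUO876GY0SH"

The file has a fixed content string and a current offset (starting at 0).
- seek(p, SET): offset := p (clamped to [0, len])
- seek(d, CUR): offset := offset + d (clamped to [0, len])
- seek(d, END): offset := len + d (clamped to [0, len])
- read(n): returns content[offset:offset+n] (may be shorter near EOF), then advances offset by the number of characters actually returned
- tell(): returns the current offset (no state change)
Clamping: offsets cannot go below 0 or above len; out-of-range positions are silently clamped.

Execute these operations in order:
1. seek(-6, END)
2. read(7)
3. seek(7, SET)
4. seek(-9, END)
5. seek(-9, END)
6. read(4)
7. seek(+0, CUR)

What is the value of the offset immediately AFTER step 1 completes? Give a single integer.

Answer: 15

Derivation:
After 1 (seek(-6, END)): offset=15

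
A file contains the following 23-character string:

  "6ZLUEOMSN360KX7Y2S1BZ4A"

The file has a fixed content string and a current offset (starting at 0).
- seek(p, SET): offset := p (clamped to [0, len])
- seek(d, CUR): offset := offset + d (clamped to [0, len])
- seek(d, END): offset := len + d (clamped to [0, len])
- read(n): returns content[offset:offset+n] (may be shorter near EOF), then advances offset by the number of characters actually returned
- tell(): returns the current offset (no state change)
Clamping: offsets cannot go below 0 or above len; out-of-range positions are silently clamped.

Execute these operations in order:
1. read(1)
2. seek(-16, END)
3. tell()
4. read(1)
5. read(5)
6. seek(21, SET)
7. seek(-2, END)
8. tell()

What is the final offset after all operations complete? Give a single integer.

Answer: 21

Derivation:
After 1 (read(1)): returned '6', offset=1
After 2 (seek(-16, END)): offset=7
After 3 (tell()): offset=7
After 4 (read(1)): returned 'S', offset=8
After 5 (read(5)): returned 'N360K', offset=13
After 6 (seek(21, SET)): offset=21
After 7 (seek(-2, END)): offset=21
After 8 (tell()): offset=21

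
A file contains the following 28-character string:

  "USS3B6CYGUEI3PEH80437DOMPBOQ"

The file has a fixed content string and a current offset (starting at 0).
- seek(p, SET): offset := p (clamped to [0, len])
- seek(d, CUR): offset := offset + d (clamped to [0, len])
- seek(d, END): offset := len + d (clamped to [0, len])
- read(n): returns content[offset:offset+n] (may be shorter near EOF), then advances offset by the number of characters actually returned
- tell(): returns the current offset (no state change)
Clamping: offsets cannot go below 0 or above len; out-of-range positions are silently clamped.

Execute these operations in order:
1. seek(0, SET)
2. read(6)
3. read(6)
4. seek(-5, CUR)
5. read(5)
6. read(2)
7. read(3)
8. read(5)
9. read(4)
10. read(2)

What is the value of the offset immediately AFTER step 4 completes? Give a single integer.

Answer: 7

Derivation:
After 1 (seek(0, SET)): offset=0
After 2 (read(6)): returned 'USS3B6', offset=6
After 3 (read(6)): returned 'CYGUEI', offset=12
After 4 (seek(-5, CUR)): offset=7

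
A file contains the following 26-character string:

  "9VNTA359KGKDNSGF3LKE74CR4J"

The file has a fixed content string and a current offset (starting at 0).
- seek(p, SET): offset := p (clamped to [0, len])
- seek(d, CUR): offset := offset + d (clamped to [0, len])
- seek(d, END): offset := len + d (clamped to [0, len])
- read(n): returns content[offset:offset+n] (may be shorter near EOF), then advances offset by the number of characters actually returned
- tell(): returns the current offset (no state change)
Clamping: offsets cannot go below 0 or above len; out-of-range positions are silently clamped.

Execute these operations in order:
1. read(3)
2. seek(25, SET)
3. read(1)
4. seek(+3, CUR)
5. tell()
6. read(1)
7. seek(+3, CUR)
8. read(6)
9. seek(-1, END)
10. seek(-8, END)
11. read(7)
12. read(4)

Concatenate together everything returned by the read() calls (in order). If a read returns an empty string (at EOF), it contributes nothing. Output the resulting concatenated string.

Answer: 9VNJKE74CR4J

Derivation:
After 1 (read(3)): returned '9VN', offset=3
After 2 (seek(25, SET)): offset=25
After 3 (read(1)): returned 'J', offset=26
After 4 (seek(+3, CUR)): offset=26
After 5 (tell()): offset=26
After 6 (read(1)): returned '', offset=26
After 7 (seek(+3, CUR)): offset=26
After 8 (read(6)): returned '', offset=26
After 9 (seek(-1, END)): offset=25
After 10 (seek(-8, END)): offset=18
After 11 (read(7)): returned 'KE74CR4', offset=25
After 12 (read(4)): returned 'J', offset=26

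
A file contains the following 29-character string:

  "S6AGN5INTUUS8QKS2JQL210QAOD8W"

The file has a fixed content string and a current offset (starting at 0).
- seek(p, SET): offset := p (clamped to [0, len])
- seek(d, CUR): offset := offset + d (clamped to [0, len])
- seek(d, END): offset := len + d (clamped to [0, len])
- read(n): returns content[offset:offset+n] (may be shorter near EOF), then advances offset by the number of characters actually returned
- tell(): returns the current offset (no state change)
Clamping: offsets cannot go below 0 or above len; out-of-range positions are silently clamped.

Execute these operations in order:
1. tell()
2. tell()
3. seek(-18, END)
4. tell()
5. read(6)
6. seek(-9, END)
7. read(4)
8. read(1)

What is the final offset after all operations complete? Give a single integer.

Answer: 25

Derivation:
After 1 (tell()): offset=0
After 2 (tell()): offset=0
After 3 (seek(-18, END)): offset=11
After 4 (tell()): offset=11
After 5 (read(6)): returned 'S8QKS2', offset=17
After 6 (seek(-9, END)): offset=20
After 7 (read(4)): returned '210Q', offset=24
After 8 (read(1)): returned 'A', offset=25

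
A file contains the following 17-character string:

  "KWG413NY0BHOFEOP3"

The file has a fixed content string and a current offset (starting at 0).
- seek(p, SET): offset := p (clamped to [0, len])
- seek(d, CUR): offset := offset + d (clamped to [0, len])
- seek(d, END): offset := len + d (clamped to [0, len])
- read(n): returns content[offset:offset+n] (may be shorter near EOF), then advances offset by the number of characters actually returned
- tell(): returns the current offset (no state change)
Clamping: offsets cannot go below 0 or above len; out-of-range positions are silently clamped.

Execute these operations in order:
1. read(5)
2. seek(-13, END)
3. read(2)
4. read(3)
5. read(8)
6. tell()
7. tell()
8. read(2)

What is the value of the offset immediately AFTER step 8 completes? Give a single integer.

After 1 (read(5)): returned 'KWG41', offset=5
After 2 (seek(-13, END)): offset=4
After 3 (read(2)): returned '13', offset=6
After 4 (read(3)): returned 'NY0', offset=9
After 5 (read(8)): returned 'BHOFEOP3', offset=17
After 6 (tell()): offset=17
After 7 (tell()): offset=17
After 8 (read(2)): returned '', offset=17

Answer: 17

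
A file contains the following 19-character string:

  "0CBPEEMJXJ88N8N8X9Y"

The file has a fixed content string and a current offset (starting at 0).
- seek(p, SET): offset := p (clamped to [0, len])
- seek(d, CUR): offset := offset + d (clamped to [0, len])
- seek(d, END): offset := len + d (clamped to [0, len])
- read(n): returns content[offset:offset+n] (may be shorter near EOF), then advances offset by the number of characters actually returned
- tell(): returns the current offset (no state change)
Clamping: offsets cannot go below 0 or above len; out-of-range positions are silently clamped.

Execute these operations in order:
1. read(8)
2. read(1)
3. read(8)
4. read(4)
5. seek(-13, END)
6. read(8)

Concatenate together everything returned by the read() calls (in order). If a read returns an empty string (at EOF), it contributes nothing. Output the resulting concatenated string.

Answer: 0CBPEEMJXJ88N8N8X9YMJXJ88N8

Derivation:
After 1 (read(8)): returned '0CBPEEMJ', offset=8
After 2 (read(1)): returned 'X', offset=9
After 3 (read(8)): returned 'J88N8N8X', offset=17
After 4 (read(4)): returned '9Y', offset=19
After 5 (seek(-13, END)): offset=6
After 6 (read(8)): returned 'MJXJ88N8', offset=14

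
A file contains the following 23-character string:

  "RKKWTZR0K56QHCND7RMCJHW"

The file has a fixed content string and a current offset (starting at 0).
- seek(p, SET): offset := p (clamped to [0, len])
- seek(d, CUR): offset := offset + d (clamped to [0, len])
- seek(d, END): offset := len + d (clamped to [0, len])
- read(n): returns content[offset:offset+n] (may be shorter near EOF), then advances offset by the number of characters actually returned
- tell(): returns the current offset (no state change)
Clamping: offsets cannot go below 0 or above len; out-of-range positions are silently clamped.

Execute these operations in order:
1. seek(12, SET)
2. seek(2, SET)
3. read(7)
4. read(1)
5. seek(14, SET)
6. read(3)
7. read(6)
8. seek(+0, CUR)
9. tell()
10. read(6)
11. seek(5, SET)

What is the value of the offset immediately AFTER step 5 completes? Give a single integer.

Answer: 14

Derivation:
After 1 (seek(12, SET)): offset=12
After 2 (seek(2, SET)): offset=2
After 3 (read(7)): returned 'KWTZR0K', offset=9
After 4 (read(1)): returned '5', offset=10
After 5 (seek(14, SET)): offset=14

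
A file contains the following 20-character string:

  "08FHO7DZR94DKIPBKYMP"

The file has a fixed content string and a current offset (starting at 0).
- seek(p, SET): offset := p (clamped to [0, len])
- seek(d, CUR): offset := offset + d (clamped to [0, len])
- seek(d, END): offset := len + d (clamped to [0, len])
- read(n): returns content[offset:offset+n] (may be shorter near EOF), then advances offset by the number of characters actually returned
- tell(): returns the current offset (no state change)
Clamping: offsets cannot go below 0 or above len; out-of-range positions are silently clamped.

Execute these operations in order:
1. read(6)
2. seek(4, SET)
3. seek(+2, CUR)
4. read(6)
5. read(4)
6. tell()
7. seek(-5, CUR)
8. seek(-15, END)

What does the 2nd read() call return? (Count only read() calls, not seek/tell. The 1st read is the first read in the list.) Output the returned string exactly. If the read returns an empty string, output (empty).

After 1 (read(6)): returned '08FHO7', offset=6
After 2 (seek(4, SET)): offset=4
After 3 (seek(+2, CUR)): offset=6
After 4 (read(6)): returned 'DZR94D', offset=12
After 5 (read(4)): returned 'KIPB', offset=16
After 6 (tell()): offset=16
After 7 (seek(-5, CUR)): offset=11
After 8 (seek(-15, END)): offset=5

Answer: DZR94D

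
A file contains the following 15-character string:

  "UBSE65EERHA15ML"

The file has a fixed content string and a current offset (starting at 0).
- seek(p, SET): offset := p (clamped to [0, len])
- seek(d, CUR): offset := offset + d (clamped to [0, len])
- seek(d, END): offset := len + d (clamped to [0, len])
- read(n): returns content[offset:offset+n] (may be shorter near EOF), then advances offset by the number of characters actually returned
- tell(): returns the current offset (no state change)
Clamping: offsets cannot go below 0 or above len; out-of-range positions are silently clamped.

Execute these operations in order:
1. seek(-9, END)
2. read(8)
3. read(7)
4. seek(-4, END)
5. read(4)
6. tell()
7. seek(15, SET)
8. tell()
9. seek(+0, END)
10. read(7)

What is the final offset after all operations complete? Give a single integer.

After 1 (seek(-9, END)): offset=6
After 2 (read(8)): returned 'EERHA15M', offset=14
After 3 (read(7)): returned 'L', offset=15
After 4 (seek(-4, END)): offset=11
After 5 (read(4)): returned '15ML', offset=15
After 6 (tell()): offset=15
After 7 (seek(15, SET)): offset=15
After 8 (tell()): offset=15
After 9 (seek(+0, END)): offset=15
After 10 (read(7)): returned '', offset=15

Answer: 15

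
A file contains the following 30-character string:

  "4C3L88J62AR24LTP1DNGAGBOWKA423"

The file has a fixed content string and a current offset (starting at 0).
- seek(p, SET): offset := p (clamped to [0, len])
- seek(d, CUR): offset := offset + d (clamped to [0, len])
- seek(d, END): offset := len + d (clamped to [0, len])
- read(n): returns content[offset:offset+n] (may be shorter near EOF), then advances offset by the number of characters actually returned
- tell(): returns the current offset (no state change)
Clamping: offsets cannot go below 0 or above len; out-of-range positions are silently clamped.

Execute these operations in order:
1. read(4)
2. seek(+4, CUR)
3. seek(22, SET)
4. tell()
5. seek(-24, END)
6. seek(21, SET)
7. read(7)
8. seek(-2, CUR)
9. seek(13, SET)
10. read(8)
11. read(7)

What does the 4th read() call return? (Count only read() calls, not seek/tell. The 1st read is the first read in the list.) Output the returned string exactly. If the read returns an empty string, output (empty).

After 1 (read(4)): returned '4C3L', offset=4
After 2 (seek(+4, CUR)): offset=8
After 3 (seek(22, SET)): offset=22
After 4 (tell()): offset=22
After 5 (seek(-24, END)): offset=6
After 6 (seek(21, SET)): offset=21
After 7 (read(7)): returned 'GBOWKA4', offset=28
After 8 (seek(-2, CUR)): offset=26
After 9 (seek(13, SET)): offset=13
After 10 (read(8)): returned 'LTP1DNGA', offset=21
After 11 (read(7)): returned 'GBOWKA4', offset=28

Answer: GBOWKA4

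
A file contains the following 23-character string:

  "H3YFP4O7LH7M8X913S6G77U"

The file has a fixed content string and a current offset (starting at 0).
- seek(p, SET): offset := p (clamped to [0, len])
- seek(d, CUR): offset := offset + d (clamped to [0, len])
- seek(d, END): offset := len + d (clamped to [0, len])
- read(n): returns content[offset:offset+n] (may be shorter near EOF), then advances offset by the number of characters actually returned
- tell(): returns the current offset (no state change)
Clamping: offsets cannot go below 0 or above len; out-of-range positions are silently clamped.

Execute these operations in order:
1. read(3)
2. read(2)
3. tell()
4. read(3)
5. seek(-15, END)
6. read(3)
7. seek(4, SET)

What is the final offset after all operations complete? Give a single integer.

Answer: 4

Derivation:
After 1 (read(3)): returned 'H3Y', offset=3
After 2 (read(2)): returned 'FP', offset=5
After 3 (tell()): offset=5
After 4 (read(3)): returned '4O7', offset=8
After 5 (seek(-15, END)): offset=8
After 6 (read(3)): returned 'LH7', offset=11
After 7 (seek(4, SET)): offset=4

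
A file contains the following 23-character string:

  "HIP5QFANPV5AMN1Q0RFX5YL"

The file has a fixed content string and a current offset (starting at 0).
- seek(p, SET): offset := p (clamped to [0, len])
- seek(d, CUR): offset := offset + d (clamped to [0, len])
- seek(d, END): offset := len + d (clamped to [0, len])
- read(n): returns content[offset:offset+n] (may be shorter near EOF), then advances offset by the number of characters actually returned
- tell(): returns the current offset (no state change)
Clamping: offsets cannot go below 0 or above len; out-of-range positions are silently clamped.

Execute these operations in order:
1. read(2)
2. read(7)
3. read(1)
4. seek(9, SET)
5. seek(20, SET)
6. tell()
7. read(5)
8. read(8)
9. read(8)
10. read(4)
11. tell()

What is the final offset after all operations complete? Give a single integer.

Answer: 23

Derivation:
After 1 (read(2)): returned 'HI', offset=2
After 2 (read(7)): returned 'P5QFANP', offset=9
After 3 (read(1)): returned 'V', offset=10
After 4 (seek(9, SET)): offset=9
After 5 (seek(20, SET)): offset=20
After 6 (tell()): offset=20
After 7 (read(5)): returned '5YL', offset=23
After 8 (read(8)): returned '', offset=23
After 9 (read(8)): returned '', offset=23
After 10 (read(4)): returned '', offset=23
After 11 (tell()): offset=23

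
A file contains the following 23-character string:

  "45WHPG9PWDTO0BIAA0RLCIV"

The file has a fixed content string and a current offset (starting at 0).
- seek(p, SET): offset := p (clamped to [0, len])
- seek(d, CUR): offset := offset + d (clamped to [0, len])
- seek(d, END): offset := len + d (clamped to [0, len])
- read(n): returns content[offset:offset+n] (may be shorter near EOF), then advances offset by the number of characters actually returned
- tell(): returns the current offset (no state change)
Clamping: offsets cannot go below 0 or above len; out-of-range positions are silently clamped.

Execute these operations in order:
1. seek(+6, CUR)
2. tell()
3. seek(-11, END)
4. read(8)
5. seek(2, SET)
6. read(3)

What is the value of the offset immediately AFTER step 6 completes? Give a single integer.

After 1 (seek(+6, CUR)): offset=6
After 2 (tell()): offset=6
After 3 (seek(-11, END)): offset=12
After 4 (read(8)): returned '0BIAA0RL', offset=20
After 5 (seek(2, SET)): offset=2
After 6 (read(3)): returned 'WHP', offset=5

Answer: 5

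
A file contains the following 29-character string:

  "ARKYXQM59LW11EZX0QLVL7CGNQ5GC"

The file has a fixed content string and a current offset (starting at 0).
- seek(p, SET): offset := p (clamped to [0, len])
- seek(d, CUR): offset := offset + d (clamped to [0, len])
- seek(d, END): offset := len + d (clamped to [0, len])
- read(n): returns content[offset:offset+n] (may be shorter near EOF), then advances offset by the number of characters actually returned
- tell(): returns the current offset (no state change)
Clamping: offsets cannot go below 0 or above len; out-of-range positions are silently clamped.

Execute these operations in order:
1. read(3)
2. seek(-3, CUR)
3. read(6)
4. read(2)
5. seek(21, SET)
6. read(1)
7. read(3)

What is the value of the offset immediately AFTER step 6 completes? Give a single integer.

Answer: 22

Derivation:
After 1 (read(3)): returned 'ARK', offset=3
After 2 (seek(-3, CUR)): offset=0
After 3 (read(6)): returned 'ARKYXQ', offset=6
After 4 (read(2)): returned 'M5', offset=8
After 5 (seek(21, SET)): offset=21
After 6 (read(1)): returned '7', offset=22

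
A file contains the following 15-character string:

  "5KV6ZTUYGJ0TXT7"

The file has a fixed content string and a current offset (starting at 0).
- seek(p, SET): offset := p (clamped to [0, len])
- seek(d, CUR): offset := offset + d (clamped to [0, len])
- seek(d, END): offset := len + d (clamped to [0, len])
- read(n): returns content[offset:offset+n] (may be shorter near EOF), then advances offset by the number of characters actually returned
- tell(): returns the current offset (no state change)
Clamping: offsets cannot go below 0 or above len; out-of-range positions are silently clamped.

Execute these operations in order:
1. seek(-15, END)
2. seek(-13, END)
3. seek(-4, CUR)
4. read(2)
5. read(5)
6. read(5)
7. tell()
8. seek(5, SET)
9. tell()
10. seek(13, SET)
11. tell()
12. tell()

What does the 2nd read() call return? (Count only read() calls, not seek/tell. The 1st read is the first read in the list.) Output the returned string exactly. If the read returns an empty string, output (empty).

Answer: V6ZTU

Derivation:
After 1 (seek(-15, END)): offset=0
After 2 (seek(-13, END)): offset=2
After 3 (seek(-4, CUR)): offset=0
After 4 (read(2)): returned '5K', offset=2
After 5 (read(5)): returned 'V6ZTU', offset=7
After 6 (read(5)): returned 'YGJ0T', offset=12
After 7 (tell()): offset=12
After 8 (seek(5, SET)): offset=5
After 9 (tell()): offset=5
After 10 (seek(13, SET)): offset=13
After 11 (tell()): offset=13
After 12 (tell()): offset=13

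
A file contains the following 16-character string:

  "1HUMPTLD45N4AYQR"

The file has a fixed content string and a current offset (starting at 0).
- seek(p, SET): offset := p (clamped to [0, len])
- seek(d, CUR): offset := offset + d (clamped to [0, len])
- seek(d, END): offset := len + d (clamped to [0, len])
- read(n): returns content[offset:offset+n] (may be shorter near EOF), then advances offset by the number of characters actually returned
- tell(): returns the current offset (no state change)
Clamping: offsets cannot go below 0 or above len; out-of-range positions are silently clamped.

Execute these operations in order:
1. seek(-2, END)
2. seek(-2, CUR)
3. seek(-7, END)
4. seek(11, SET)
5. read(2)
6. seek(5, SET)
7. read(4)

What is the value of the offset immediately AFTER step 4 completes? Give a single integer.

After 1 (seek(-2, END)): offset=14
After 2 (seek(-2, CUR)): offset=12
After 3 (seek(-7, END)): offset=9
After 4 (seek(11, SET)): offset=11

Answer: 11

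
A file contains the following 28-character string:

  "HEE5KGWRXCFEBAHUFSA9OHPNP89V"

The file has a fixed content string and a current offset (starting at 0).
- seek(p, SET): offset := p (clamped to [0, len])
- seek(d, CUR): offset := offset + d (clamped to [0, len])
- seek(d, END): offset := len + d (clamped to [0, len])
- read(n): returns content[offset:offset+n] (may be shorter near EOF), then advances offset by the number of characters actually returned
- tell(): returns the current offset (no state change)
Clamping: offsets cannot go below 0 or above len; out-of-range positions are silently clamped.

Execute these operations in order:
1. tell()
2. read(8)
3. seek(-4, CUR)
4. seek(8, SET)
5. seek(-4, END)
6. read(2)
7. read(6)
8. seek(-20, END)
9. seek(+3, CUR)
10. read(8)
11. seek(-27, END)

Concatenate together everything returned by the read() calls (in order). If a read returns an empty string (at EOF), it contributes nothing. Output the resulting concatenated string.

After 1 (tell()): offset=0
After 2 (read(8)): returned 'HEE5KGWR', offset=8
After 3 (seek(-4, CUR)): offset=4
After 4 (seek(8, SET)): offset=8
After 5 (seek(-4, END)): offset=24
After 6 (read(2)): returned 'P8', offset=26
After 7 (read(6)): returned '9V', offset=28
After 8 (seek(-20, END)): offset=8
After 9 (seek(+3, CUR)): offset=11
After 10 (read(8)): returned 'EBAHUFSA', offset=19
After 11 (seek(-27, END)): offset=1

Answer: HEE5KGWRP89VEBAHUFSA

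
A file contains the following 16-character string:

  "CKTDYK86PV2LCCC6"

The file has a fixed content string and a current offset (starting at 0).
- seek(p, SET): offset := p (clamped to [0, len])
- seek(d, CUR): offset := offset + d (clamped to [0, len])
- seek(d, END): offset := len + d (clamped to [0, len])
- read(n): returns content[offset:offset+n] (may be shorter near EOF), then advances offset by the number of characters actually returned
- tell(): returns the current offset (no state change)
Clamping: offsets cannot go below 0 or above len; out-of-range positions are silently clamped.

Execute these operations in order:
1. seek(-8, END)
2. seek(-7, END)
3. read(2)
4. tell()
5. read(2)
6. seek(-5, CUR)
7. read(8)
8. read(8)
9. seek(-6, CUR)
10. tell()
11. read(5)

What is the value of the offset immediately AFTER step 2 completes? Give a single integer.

After 1 (seek(-8, END)): offset=8
After 2 (seek(-7, END)): offset=9

Answer: 9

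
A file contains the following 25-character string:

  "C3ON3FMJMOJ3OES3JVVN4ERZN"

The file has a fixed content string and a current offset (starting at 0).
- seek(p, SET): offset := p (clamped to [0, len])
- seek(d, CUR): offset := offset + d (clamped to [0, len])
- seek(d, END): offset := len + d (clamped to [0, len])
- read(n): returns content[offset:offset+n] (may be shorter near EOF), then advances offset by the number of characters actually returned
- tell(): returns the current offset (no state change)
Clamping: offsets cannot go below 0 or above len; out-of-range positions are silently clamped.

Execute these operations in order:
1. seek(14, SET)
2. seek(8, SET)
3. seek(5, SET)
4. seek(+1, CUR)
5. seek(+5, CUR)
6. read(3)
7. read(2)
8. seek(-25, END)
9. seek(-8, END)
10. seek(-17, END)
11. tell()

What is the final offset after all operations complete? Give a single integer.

Answer: 8

Derivation:
After 1 (seek(14, SET)): offset=14
After 2 (seek(8, SET)): offset=8
After 3 (seek(5, SET)): offset=5
After 4 (seek(+1, CUR)): offset=6
After 5 (seek(+5, CUR)): offset=11
After 6 (read(3)): returned '3OE', offset=14
After 7 (read(2)): returned 'S3', offset=16
After 8 (seek(-25, END)): offset=0
After 9 (seek(-8, END)): offset=17
After 10 (seek(-17, END)): offset=8
After 11 (tell()): offset=8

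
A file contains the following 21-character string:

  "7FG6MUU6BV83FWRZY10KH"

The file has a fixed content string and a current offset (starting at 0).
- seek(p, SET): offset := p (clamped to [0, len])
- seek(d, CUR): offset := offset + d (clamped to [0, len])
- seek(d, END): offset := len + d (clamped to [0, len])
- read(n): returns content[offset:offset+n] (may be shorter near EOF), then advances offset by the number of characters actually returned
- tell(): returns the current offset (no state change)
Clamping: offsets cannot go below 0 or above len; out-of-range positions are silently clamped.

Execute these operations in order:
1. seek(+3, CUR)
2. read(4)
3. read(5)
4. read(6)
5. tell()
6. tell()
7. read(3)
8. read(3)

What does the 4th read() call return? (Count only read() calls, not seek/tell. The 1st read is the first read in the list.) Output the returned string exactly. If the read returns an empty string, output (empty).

After 1 (seek(+3, CUR)): offset=3
After 2 (read(4)): returned '6MUU', offset=7
After 3 (read(5)): returned '6BV83', offset=12
After 4 (read(6)): returned 'FWRZY1', offset=18
After 5 (tell()): offset=18
After 6 (tell()): offset=18
After 7 (read(3)): returned '0KH', offset=21
After 8 (read(3)): returned '', offset=21

Answer: 0KH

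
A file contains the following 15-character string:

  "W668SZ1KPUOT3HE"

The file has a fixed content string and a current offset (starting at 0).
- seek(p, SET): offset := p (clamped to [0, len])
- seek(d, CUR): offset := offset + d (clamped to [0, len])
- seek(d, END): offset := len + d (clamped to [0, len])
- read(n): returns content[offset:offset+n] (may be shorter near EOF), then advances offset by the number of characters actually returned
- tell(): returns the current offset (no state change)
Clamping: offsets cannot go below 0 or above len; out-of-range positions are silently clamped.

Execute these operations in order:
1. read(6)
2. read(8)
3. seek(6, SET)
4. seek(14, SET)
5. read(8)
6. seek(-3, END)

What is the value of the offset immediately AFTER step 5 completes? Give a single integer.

After 1 (read(6)): returned 'W668SZ', offset=6
After 2 (read(8)): returned '1KPUOT3H', offset=14
After 3 (seek(6, SET)): offset=6
After 4 (seek(14, SET)): offset=14
After 5 (read(8)): returned 'E', offset=15

Answer: 15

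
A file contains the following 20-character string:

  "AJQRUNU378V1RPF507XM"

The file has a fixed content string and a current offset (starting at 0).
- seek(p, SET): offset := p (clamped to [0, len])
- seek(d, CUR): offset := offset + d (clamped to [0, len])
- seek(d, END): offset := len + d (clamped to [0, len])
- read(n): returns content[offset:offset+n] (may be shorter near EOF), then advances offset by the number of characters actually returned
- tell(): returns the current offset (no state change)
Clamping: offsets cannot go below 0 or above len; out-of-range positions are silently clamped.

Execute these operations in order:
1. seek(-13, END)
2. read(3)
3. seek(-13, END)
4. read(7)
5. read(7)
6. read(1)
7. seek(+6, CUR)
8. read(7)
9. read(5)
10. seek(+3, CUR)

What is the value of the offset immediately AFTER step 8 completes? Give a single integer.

After 1 (seek(-13, END)): offset=7
After 2 (read(3)): returned '378', offset=10
After 3 (seek(-13, END)): offset=7
After 4 (read(7)): returned '378V1RP', offset=14
After 5 (read(7)): returned 'F507XM', offset=20
After 6 (read(1)): returned '', offset=20
After 7 (seek(+6, CUR)): offset=20
After 8 (read(7)): returned '', offset=20

Answer: 20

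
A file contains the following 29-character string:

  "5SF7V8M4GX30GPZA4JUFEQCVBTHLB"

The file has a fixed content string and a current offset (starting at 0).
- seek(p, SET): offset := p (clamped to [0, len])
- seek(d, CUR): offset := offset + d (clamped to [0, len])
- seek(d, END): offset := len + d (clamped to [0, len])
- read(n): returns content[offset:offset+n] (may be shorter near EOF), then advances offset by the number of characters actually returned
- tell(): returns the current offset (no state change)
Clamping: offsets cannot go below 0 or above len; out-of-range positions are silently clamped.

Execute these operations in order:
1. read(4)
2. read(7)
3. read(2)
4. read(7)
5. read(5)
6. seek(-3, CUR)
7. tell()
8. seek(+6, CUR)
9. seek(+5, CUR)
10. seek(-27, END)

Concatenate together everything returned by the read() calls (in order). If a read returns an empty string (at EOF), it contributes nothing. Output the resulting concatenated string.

Answer: 5SF7V8M4GX30GPZA4JUFEQCVB

Derivation:
After 1 (read(4)): returned '5SF7', offset=4
After 2 (read(7)): returned 'V8M4GX3', offset=11
After 3 (read(2)): returned '0G', offset=13
After 4 (read(7)): returned 'PZA4JUF', offset=20
After 5 (read(5)): returned 'EQCVB', offset=25
After 6 (seek(-3, CUR)): offset=22
After 7 (tell()): offset=22
After 8 (seek(+6, CUR)): offset=28
After 9 (seek(+5, CUR)): offset=29
After 10 (seek(-27, END)): offset=2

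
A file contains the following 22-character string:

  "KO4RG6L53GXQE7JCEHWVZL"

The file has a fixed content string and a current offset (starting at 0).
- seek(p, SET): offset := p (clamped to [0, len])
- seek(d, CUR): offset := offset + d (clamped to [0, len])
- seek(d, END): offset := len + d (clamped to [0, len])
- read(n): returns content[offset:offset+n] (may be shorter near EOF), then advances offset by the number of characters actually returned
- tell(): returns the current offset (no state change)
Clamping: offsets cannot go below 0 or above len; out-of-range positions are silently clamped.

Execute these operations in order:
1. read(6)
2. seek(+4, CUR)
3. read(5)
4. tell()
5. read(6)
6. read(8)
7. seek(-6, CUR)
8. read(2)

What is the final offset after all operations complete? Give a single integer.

Answer: 18

Derivation:
After 1 (read(6)): returned 'KO4RG6', offset=6
After 2 (seek(+4, CUR)): offset=10
After 3 (read(5)): returned 'XQE7J', offset=15
After 4 (tell()): offset=15
After 5 (read(6)): returned 'CEHWVZ', offset=21
After 6 (read(8)): returned 'L', offset=22
After 7 (seek(-6, CUR)): offset=16
After 8 (read(2)): returned 'EH', offset=18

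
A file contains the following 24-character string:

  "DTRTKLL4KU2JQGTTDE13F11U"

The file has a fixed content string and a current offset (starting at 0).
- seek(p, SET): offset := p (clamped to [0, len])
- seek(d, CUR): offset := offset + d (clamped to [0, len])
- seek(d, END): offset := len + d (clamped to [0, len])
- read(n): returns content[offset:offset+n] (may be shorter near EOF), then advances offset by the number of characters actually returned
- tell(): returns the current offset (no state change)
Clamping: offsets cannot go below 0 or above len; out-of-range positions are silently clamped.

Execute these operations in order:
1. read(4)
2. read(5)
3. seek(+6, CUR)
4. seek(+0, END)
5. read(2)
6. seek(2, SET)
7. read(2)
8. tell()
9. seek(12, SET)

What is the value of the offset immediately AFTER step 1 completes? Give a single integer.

Answer: 4

Derivation:
After 1 (read(4)): returned 'DTRT', offset=4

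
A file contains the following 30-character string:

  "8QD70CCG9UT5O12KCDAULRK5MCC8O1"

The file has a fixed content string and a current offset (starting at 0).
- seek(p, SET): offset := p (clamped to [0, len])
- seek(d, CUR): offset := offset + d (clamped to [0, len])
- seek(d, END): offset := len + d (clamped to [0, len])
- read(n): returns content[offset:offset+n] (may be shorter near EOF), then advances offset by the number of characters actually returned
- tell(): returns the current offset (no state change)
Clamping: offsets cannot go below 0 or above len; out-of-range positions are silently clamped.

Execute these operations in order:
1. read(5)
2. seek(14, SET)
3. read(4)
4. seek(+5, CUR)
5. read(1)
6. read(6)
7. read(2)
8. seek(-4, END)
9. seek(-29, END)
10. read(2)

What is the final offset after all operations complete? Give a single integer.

Answer: 3

Derivation:
After 1 (read(5)): returned '8QD70', offset=5
After 2 (seek(14, SET)): offset=14
After 3 (read(4)): returned '2KCD', offset=18
After 4 (seek(+5, CUR)): offset=23
After 5 (read(1)): returned '5', offset=24
After 6 (read(6)): returned 'MCC8O1', offset=30
After 7 (read(2)): returned '', offset=30
After 8 (seek(-4, END)): offset=26
After 9 (seek(-29, END)): offset=1
After 10 (read(2)): returned 'QD', offset=3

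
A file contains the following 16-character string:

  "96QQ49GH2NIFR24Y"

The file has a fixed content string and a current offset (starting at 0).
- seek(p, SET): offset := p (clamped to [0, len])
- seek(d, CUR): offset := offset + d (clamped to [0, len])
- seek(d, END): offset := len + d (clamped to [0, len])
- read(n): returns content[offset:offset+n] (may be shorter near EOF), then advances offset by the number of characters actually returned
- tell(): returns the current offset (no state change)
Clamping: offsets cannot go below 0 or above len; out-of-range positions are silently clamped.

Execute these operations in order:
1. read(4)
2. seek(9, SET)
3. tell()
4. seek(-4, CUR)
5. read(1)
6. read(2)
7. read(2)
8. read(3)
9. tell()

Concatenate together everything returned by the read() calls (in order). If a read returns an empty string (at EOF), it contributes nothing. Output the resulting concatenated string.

Answer: 96QQ9GH2NIFR

Derivation:
After 1 (read(4)): returned '96QQ', offset=4
After 2 (seek(9, SET)): offset=9
After 3 (tell()): offset=9
After 4 (seek(-4, CUR)): offset=5
After 5 (read(1)): returned '9', offset=6
After 6 (read(2)): returned 'GH', offset=8
After 7 (read(2)): returned '2N', offset=10
After 8 (read(3)): returned 'IFR', offset=13
After 9 (tell()): offset=13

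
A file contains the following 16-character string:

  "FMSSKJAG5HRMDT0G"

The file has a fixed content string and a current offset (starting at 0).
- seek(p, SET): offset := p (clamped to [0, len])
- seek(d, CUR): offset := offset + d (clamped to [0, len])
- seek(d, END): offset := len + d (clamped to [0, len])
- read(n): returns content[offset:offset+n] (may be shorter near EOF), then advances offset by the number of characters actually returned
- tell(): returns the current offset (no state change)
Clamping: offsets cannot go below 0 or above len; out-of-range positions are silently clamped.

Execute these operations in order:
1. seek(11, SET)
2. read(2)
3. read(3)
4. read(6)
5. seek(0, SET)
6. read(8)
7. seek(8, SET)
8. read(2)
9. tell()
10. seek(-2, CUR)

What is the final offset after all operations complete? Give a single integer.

Answer: 8

Derivation:
After 1 (seek(11, SET)): offset=11
After 2 (read(2)): returned 'MD', offset=13
After 3 (read(3)): returned 'T0G', offset=16
After 4 (read(6)): returned '', offset=16
After 5 (seek(0, SET)): offset=0
After 6 (read(8)): returned 'FMSSKJAG', offset=8
After 7 (seek(8, SET)): offset=8
After 8 (read(2)): returned '5H', offset=10
After 9 (tell()): offset=10
After 10 (seek(-2, CUR)): offset=8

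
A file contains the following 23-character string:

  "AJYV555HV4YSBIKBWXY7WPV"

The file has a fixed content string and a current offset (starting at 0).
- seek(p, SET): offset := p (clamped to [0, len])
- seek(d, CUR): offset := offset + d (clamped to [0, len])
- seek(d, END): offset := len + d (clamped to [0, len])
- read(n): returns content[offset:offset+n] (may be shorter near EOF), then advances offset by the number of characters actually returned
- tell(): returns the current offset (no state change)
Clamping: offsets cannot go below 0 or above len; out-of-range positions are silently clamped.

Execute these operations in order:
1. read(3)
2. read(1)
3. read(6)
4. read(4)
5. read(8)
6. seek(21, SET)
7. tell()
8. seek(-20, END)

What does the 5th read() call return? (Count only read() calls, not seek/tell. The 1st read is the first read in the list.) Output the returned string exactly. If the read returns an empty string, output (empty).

After 1 (read(3)): returned 'AJY', offset=3
After 2 (read(1)): returned 'V', offset=4
After 3 (read(6)): returned '555HV4', offset=10
After 4 (read(4)): returned 'YSBI', offset=14
After 5 (read(8)): returned 'KBWXY7WP', offset=22
After 6 (seek(21, SET)): offset=21
After 7 (tell()): offset=21
After 8 (seek(-20, END)): offset=3

Answer: KBWXY7WP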